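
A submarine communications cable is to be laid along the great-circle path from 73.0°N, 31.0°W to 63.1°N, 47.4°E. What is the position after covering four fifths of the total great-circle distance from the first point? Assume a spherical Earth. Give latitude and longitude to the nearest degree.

Convert each endpoint to a unit vector on the sphere (x = cos φ cos λ, y = cos φ sin λ, z = sin φ).
The central angle between the endpoints is δ = arccos(p₁·p₂) ≈ 0.496 rad (28.4°).
Interpolate at f = 4/5 with slerp weights a = sin((1−f)δ)/sin δ ≈ 0.208, b = sin(fδ)/sin δ ≈ 0.812.
p = a·p₁ + b·p₂ ≈ (0.301, 0.239, 0.923); φ = arcsin(p_z) ≈ 67.40°, λ = atan2(p_y, p_x) ≈ 38.48°.

≈ 67°N, 38°E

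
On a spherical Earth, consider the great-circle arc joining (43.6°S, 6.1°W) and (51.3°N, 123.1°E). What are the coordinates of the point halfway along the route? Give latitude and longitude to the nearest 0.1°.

Write both endpoints as unit vectors p₁, p₂ with components (cos φ cos λ, cos φ sin λ, sin φ).
The central angle between the endpoints is δ = arccos(p₁·p₂) ≈ 2.540 rad (145.5°).
Interpolate at f = 1/2 with slerp weights a = sin((1−f)δ)/sin δ ≈ 1.687, b = sin(fδ)/sin δ ≈ 1.687.
p = a·p₁ + b·p₂ ≈ (0.639, 0.754, 0.153); φ = arcsin(p_z) ≈ 8.81°, λ = atan2(p_y, p_x) ≈ 49.72°.

≈ (8.8°N, 49.7°E)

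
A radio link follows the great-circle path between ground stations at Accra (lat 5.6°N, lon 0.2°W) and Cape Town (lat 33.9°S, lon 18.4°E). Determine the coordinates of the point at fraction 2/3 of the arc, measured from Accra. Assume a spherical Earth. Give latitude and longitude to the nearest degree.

≈ lat 21°S, lon 11°E

Convert each endpoint to a unit vector on the sphere (x = cos φ cos λ, y = cos φ sin λ, z = sin φ).
The central angle between the endpoints is δ = arccos(p₁·p₂) ≈ 0.755 rad (43.2°).
Interpolate at f = 2/3 with slerp weights a = sin((1−f)δ)/sin δ ≈ 0.363, b = sin(fδ)/sin δ ≈ 0.704.
p = a·p₁ + b·p₂ ≈ (0.916, 0.183, -0.357); φ = arcsin(p_z) ≈ -20.92°, λ = atan2(p_y, p_x) ≈ 11.31°.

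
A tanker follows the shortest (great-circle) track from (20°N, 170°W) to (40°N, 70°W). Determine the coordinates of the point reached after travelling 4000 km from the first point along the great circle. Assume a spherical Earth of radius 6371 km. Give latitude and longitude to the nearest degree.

Convert each endpoint to a unit vector on the sphere (x = cos φ cos λ, y = cos φ sin λ, z = sin φ).
The central angle between the endpoints is δ = arccos(p₁·p₂) ≈ 1.476 rad (84.6°). The total great-circle distance is δ·R ≈ 1.476 × 6371 ≈ 9402 km, so the target fraction is f = 4000/9402 ≈ 0.425.
Interpolate at f ≈ 0.425 with slerp weights a = sin((1−f)δ)/sin δ ≈ 0.753, b = sin(fδ)/sin δ ≈ 0.590.
p = a·p₁ + b·p₂ ≈ (-0.543, -0.548, 0.637); φ = arcsin(p_z) ≈ 39.56°, λ = atan2(p_y, p_x) ≈ -134.73°.

≈ (40°N, 135°W)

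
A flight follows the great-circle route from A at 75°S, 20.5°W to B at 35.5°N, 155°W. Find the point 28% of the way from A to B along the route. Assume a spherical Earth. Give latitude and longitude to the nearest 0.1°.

Write both endpoints as unit vectors p₁, p₂ with components (cos φ cos λ, cos φ sin λ, sin φ).
The central angle between the endpoints is δ = arccos(p₁·p₂) ≈ 2.358 rad (135.1°).
Interpolate at f = 0.28 with slerp weights a = sin((1−f)δ)/sin δ ≈ 1.406, b = sin(fδ)/sin δ ≈ 0.869.
p = a·p₁ + b·p₂ ≈ (-0.301, -0.427, -0.853); φ = arcsin(p_z) ≈ -58.55°, λ = atan2(p_y, p_x) ≈ -125.18°.

≈ 58.5°S, 125.2°W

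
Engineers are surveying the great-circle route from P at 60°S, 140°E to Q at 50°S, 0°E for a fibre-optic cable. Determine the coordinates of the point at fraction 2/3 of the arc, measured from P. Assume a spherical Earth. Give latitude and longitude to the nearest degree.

≈ 69°S, 22°E

Convert each endpoint to a unit vector on the sphere (x = cos φ cos λ, y = cos φ sin λ, z = sin φ).
The central angle between the endpoints is δ = arccos(p₁·p₂) ≈ 1.140 rad (65.3°).
Interpolate at f = 2/3 with slerp weights a = sin((1−f)δ)/sin δ ≈ 0.408, b = sin(fδ)/sin δ ≈ 0.758.
p = a·p₁ + b·p₂ ≈ (0.331, 0.131, -0.934); φ = arcsin(p_z) ≈ -69.14°, λ = atan2(p_y, p_x) ≈ 21.62°.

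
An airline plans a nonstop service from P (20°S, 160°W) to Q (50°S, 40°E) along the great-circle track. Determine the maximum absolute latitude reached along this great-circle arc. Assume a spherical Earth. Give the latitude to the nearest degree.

≈ 77°S

The great circle lies in the plane with unit normal n̂ = (p₁ × p₂)/|p₁ × p₂|.
Here n̂_z ≈ -0.217; the vertex latitude is φ_max = arccos|n̂_z| ≈ 77.5°.
Check via Clairaut: cos φ_max = |cos φ₁| · sin C = cos(20.0°)·sin(166.7°) ≈ 0.217, again giving ≈ 77.5°.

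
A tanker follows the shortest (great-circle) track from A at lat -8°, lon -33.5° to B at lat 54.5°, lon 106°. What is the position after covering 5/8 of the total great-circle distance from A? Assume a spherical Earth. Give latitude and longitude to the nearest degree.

≈ lat 56°, lon 19°

The haversine formula gives a central angle δ ≈ 2.154 rad (123.4°) between the endpoints.
Interpolate at f = 5/8 with slerp weights a = sin((1−f)δ)/sin δ ≈ 0.866, b = sin(fδ)/sin δ ≈ 1.168.
p = a·p₁ + b·p₂ ≈ (0.528, 0.179, 0.830); φ = arcsin(p_z) ≈ 56.12°, λ = atan2(p_y, p_x) ≈ 18.70°.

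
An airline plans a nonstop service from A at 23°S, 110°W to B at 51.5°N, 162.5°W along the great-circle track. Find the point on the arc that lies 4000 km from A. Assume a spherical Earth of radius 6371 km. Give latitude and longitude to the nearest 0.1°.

From cos δ = sin φ₁ sin φ₂ + cos φ₁ cos φ₂ cos Δλ, the central angle is δ ≈ 1.528 rad (87.5°). The total great-circle distance is δ·R ≈ 1.528 × 6371 ≈ 9733 km, so the target fraction is f = 4000/9733 ≈ 0.411.
Interpolate at f ≈ 0.411 with slerp weights a = sin((1−f)δ)/sin δ ≈ 0.784, b = sin(fδ)/sin δ ≈ 0.588.
p = a·p₁ + b·p₂ ≈ (-0.596, -0.788, 0.154); φ = arcsin(p_z) ≈ 8.85°, λ = atan2(p_y, p_x) ≈ -127.09°.

≈ 8.8°N, 127.1°W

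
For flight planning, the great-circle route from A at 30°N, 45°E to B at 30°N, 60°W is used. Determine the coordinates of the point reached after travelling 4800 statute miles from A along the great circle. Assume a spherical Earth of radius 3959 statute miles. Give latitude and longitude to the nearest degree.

≈ 38°N, 41°W

Convert each endpoint to a unit vector on the sphere (x = cos φ cos λ, y = cos φ sin λ, z = sin φ).
The central angle between the endpoints is δ = arccos(p₁·p₂) ≈ 1.515 rad (86.8°). The total great-circle distance is δ·R ≈ 1.515 × 3959 ≈ 5997 mi, so the target fraction is f = 4800/5997 ≈ 0.800.
Interpolate at f ≈ 0.800 with slerp weights a = sin((1−f)δ)/sin δ ≈ 0.298, b = sin(fδ)/sin δ ≈ 0.938.
p = a·p₁ + b·p₂ ≈ (0.589, -0.521, 0.618); φ = arcsin(p_z) ≈ 38.18°, λ = atan2(p_y, p_x) ≈ -41.49°.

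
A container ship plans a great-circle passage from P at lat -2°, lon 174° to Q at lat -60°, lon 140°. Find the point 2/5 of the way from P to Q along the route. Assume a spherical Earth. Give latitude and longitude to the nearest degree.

≈ lat -26°, lon 165°

Convert each endpoint to a unit vector on the sphere (x = cos φ cos λ, y = cos φ sin λ, z = sin φ).
The central angle between the endpoints is δ = arccos(p₁·p₂) ≈ 1.110 rad (63.6°).
Interpolate at f = 2/5 with slerp weights a = sin((1−f)δ)/sin δ ≈ 0.690, b = sin(fδ)/sin δ ≈ 0.480.
p = a·p₁ + b·p₂ ≈ (-0.869, 0.226, -0.439); φ = arcsin(p_z) ≈ -26.07°, λ = atan2(p_y, p_x) ≈ 165.41°.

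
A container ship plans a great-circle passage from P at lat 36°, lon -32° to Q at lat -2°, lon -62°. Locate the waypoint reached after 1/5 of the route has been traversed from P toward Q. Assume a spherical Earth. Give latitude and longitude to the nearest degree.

Convert each endpoint to a unit vector on the sphere (x = cos φ cos λ, y = cos φ sin λ, z = sin φ).
The central angle between the endpoints is δ = arccos(p₁·p₂) ≈ 0.823 rad (47.2°).
Interpolate at f = 1/5 with slerp weights a = sin((1−f)δ)/sin δ ≈ 0.835, b = sin(fδ)/sin δ ≈ 0.224.
p = a·p₁ + b·p₂ ≈ (0.677, -0.555, 0.483); φ = arcsin(p_z) ≈ 28.86°, λ = atan2(p_y, p_x) ≈ -39.33°.

≈ lat 29°, lon -39°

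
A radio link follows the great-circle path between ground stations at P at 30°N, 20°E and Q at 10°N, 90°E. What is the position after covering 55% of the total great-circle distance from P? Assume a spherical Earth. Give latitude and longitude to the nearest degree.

From cos δ = sin φ₁ sin φ₂ + cos φ₁ cos φ₂ cos Δλ, the central angle is δ ≈ 1.183 rad (67.8°).
Interpolate at f = 0.55 with slerp weights a = sin((1−f)δ)/sin δ ≈ 0.548, b = sin(fδ)/sin δ ≈ 0.654.
p = a·p₁ + b·p₂ ≈ (0.446, 0.807, 0.388); φ = arcsin(p_z) ≈ 22.81°, λ = atan2(p_y, p_x) ≈ 61.05°.

≈ 23°N, 61°E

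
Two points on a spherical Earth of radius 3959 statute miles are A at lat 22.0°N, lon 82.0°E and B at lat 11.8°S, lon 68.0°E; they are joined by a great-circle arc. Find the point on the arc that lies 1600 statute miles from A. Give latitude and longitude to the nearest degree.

≈ lat 1°N, lon 73°E

From cos δ = sin φ₁ sin φ₂ + cos φ₁ cos φ₂ cos Δλ, the central angle is δ ≈ 0.637 rad (36.5°). The total great-circle distance is δ·R ≈ 0.637 × 3959 ≈ 2521 mi, so the target fraction is f = 1600/2521 ≈ 0.635.
Interpolate at f ≈ 0.635 with slerp weights a = sin((1−f)δ)/sin δ ≈ 0.388, b = sin(fδ)/sin δ ≈ 0.661.
p = a·p₁ + b·p₂ ≈ (0.293, 0.956, 0.010); φ = arcsin(p_z) ≈ 0.57°, λ = atan2(p_y, p_x) ≈ 72.99°.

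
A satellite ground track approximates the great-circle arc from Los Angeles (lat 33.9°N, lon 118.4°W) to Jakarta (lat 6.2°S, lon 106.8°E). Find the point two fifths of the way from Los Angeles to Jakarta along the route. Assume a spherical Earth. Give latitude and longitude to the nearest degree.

≈ lat 37°N, lon 177°E

Convert each endpoint to a unit vector on the sphere (x = cos φ cos λ, y = cos φ sin λ, z = sin φ).
The central angle between the endpoints is δ = arccos(p₁·p₂) ≈ 2.267 rad (129.9°).
Interpolate at f = 2/5 with slerp weights a = sin((1−f)δ)/sin δ ≈ 1.275, b = sin(fδ)/sin δ ≈ 1.027.
p = a·p₁ + b·p₂ ≈ (-0.798, 0.046, 0.600); φ = arcsin(p_z) ≈ 36.89°, λ = atan2(p_y, p_x) ≈ 176.67°.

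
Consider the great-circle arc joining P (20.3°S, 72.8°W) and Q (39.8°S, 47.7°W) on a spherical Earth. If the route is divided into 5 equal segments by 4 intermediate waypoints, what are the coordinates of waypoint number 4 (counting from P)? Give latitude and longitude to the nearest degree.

Write both endpoints as unit vectors p₁, p₂ with components (cos φ cos λ, cos φ sin λ, sin φ).
The central angle between the endpoints is δ = arccos(p₁·p₂) ≈ 0.506 rad (29.0°).
Interpolate at f = 4/5 with slerp weights a = sin((1−f)δ)/sin δ ≈ 0.208, b = sin(fδ)/sin δ ≈ 0.813.
p = a·p₁ + b·p₂ ≈ (0.478, -0.648, -0.592); φ = arcsin(p_z) ≈ -36.33°, λ = atan2(p_y, p_x) ≈ -53.61°.

≈ (36°S, 54°W)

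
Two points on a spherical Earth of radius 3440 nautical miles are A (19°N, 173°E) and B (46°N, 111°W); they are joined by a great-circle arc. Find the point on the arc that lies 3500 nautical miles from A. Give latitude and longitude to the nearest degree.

≈ (46°N, 123°W)

From cos δ = sin φ₁ sin φ₂ + cos φ₁ cos φ₂ cos Δλ, the central angle is δ ≈ 1.167 rad (66.9°). The total great-circle distance is δ·R ≈ 1.167 × 3440 ≈ 4014 nmi, so the target fraction is f = 3500/4014 ≈ 0.872.
Interpolate at f ≈ 0.872 with slerp weights a = sin((1−f)δ)/sin δ ≈ 0.162, b = sin(fδ)/sin δ ≈ 0.925.
p = a·p₁ + b·p₂ ≈ (-0.382, -0.581, 0.718); φ = arcsin(p_z) ≈ 45.91°, λ = atan2(p_y, p_x) ≈ -123.32°.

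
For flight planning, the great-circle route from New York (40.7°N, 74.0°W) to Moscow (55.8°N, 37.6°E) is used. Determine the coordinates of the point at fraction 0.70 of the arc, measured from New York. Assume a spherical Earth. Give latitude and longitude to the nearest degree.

Convert each endpoint to a unit vector on the sphere (x = cos φ cos λ, y = cos φ sin λ, z = sin φ).
The central angle between the endpoints is δ = arccos(p₁·p₂) ≈ 1.178 rad (67.5°).
Interpolate at f = 0.70 with slerp weights a = sin((1−f)δ)/sin δ ≈ 0.375, b = sin(fδ)/sin δ ≈ 0.795.
p = a·p₁ + b·p₂ ≈ (0.432, -0.000, 0.902); φ = arcsin(p_z) ≈ 64.39°, λ = atan2(p_y, p_x) ≈ -0.06°.

≈ 64°N, 0°E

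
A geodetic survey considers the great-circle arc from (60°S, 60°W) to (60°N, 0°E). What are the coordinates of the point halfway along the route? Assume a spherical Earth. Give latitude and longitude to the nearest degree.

≈ (0°N, 30°W)

The haversine formula gives a central angle δ ≈ 2.246 rad (128.7°) between the endpoints.
Interpolate at f = 1/2 with slerp weights a = sin((1−f)δ)/sin δ ≈ 1.155, b = sin(fδ)/sin δ ≈ 1.155.
p = a·p₁ + b·p₂ ≈ (0.866, -0.500, 0.000); φ = arcsin(p_z) ≈ 0.00°, λ = atan2(p_y, p_x) ≈ -30.00°.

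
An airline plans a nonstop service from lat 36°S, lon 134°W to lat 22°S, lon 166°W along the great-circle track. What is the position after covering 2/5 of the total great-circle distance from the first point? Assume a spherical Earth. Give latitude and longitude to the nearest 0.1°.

≈ lat 31.4°S, lon 147.9°W

Write both endpoints as unit vectors p₁, p₂ with components (cos φ cos λ, cos φ sin λ, sin φ).
The central angle between the endpoints is δ = arccos(p₁·p₂) ≈ 0.543 rad (31.1°).
Interpolate at f = 2/5 with slerp weights a = sin((1−f)δ)/sin δ ≈ 0.619, b = sin(fδ)/sin δ ≈ 0.417.
p = a·p₁ + b·p₂ ≈ (-0.723, -0.454, -0.520); φ = arcsin(p_z) ≈ -31.35°, λ = atan2(p_y, p_x) ≈ -147.88°.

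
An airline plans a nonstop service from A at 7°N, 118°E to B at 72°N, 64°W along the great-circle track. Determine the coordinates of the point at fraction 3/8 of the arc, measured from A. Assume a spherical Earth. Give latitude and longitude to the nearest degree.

Write both endpoints as unit vectors p₁, p₂ with components (cos φ cos λ, cos φ sin λ, sin φ).
The central angle between the endpoints is δ = arccos(p₁·p₂) ≈ 1.763 rad (101.0°).
Interpolate at f = 3/8 with slerp weights a = sin((1−f)δ)/sin δ ≈ 0.909, b = sin(fδ)/sin δ ≈ 0.625.
p = a·p₁ + b·p₂ ≈ (-0.339, 0.623, 0.705); φ = arcsin(p_z) ≈ 44.87°, λ = atan2(p_y, p_x) ≈ 118.55°.

≈ 45°N, 119°E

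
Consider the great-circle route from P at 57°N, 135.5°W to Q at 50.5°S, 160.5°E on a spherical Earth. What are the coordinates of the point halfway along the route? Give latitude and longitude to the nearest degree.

≈ 4°N, 170°W

Convert each endpoint to a unit vector on the sphere (x = cos φ cos λ, y = cos φ sin λ, z = sin φ).
The central angle between the endpoints is δ = arccos(p₁·p₂) ≈ 2.089 rad (119.7°).
Interpolate at f = 1/2 with slerp weights a = sin((1−f)δ)/sin δ ≈ 0.995, b = sin(fδ)/sin δ ≈ 0.995.
p = a·p₁ + b·p₂ ≈ (-0.983, -0.169, 0.067); φ = arcsin(p_z) ≈ 3.83°, λ = atan2(p_y, p_x) ≈ -170.27°.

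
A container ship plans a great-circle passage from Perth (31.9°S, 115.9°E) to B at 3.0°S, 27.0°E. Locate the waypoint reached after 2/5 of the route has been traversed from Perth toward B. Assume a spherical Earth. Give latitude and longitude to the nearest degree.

≈ 27°S, 76°E

Convert each endpoint to a unit vector on the sphere (x = cos φ cos λ, y = cos φ sin λ, z = sin φ).
The central angle between the endpoints is δ = arccos(p₁·p₂) ≈ 1.527 rad (87.5°).
Interpolate at f = 2/5 with slerp weights a = sin((1−f)δ)/sin δ ≈ 0.794, b = sin(fδ)/sin δ ≈ 0.574.
p = a·p₁ + b·p₂ ≈ (0.216, 0.867, -0.450); φ = arcsin(p_z) ≈ -26.72°, λ = atan2(p_y, p_x) ≈ 75.98°.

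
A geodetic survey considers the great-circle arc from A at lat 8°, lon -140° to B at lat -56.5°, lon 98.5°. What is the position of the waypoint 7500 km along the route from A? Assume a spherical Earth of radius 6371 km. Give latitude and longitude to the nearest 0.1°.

≈ lat -47.0°, lon 175.9°

Write both endpoints as unit vectors p₁, p₂ with components (cos φ cos λ, cos φ sin λ, sin φ).
The central angle between the endpoints is δ = arccos(p₁·p₂) ≈ 1.984 rad (113.7°). The total great-circle distance is δ·R ≈ 1.984 × 6371 ≈ 12641 km, so the target fraction is f = 7500/12641 ≈ 0.593.
Interpolate at f ≈ 0.593 with slerp weights a = sin((1−f)δ)/sin δ ≈ 0.789, b = sin(fδ)/sin δ ≈ 1.008.
p = a·p₁ + b·p₂ ≈ (-0.680, 0.049, -0.731); φ = arcsin(p_z) ≈ -46.99°, λ = atan2(p_y, p_x) ≈ 175.92°.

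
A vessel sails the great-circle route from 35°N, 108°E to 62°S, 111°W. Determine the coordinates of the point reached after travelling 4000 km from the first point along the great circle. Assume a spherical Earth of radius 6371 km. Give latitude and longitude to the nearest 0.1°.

≈ 2.7°N, 125.0°E

Write both endpoints as unit vectors p₁, p₂ with components (cos φ cos λ, cos φ sin λ, sin φ).
The central angle between the endpoints is δ = arccos(p₁·p₂) ≈ 2.507 rad (143.6°). The total great-circle distance is δ·R ≈ 2.507 × 6371 ≈ 15972 km, so the target fraction is f = 4000/15972 ≈ 0.250.
Interpolate at f ≈ 0.250 with slerp weights a = sin((1−f)δ)/sin δ ≈ 1.607, b = sin(fδ)/sin δ ≈ 0.991.
p = a·p₁ + b·p₂ ≈ (-0.574, 0.818, 0.047); φ = arcsin(p_z) ≈ 2.70°, λ = atan2(p_y, p_x) ≈ 125.04°.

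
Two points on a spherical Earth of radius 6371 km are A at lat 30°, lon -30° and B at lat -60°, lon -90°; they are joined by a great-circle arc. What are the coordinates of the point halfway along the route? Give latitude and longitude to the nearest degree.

Convert each endpoint to a unit vector on the sphere (x = cos φ cos λ, y = cos φ sin λ, z = sin φ).
The central angle between the endpoints is δ = arccos(p₁·p₂) ≈ 1.789 rad (102.5°).
Interpolate at f = 1/2 with slerp weights a = sin((1−f)δ)/sin δ ≈ 0.799, b = sin(fδ)/sin δ ≈ 0.799.
p = a·p₁ + b·p₂ ≈ (0.599, -0.745, -0.292); φ = arcsin(p_z) ≈ -17.00°, λ = atan2(p_y, p_x) ≈ -51.21°.

≈ lat -17°, lon -51°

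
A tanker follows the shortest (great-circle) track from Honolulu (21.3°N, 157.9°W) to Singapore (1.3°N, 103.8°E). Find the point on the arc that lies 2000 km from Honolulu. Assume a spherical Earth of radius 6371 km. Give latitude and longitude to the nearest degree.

Convert each endpoint to a unit vector on the sphere (x = cos φ cos λ, y = cos φ sin λ, z = sin φ).
The central angle between the endpoints is δ = arccos(p₁·p₂) ≈ 1.697 rad (97.3°). The total great-circle distance is δ·R ≈ 1.697 × 6371 ≈ 10814 km, so the target fraction is f = 2000/10814 ≈ 0.185.
Interpolate at f ≈ 0.185 with slerp weights a = sin((1−f)δ)/sin δ ≈ 0.990, b = sin(fδ)/sin δ ≈ 0.311.
p = a·p₁ + b·p₂ ≈ (-0.929, -0.045, 0.367); φ = arcsin(p_z) ≈ 21.52°, λ = atan2(p_y, p_x) ≈ -177.23°.

≈ (22°N, 177°W)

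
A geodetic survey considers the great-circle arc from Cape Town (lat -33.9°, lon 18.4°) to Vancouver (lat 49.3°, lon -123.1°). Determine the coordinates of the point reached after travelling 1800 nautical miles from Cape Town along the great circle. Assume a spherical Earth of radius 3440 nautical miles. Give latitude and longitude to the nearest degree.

The haversine formula gives a central angle δ ≈ 2.580 rad (147.8°) between the endpoints. The total great-circle distance is δ·R ≈ 2.580 × 3440 ≈ 8875 nmi, so the target fraction is f = 1800/8875 ≈ 0.203.
Interpolate at f ≈ 0.203 with slerp weights a = sin((1−f)δ)/sin δ ≈ 1.661, b = sin(fδ)/sin δ ≈ 0.938.
p = a·p₁ + b·p₂ ≈ (0.974, -0.078, -0.215); φ = arcsin(p_z) ≈ -12.40°, λ = atan2(p_y, p_x) ≈ -4.56°.

≈ lat -12°, lon -5°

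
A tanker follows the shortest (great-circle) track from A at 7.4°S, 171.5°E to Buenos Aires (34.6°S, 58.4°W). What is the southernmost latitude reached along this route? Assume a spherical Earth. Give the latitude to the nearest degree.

The great circle lies in the plane with unit normal n̂ = (p₁ × p₂)/|p₁ × p₂|.
Here n̂_z ≈ +0.700; the vertex latitude is φ_max = arccos|n̂_z| ≈ 45.6°.
Check via Clairaut: cos φ_max = |cos φ₁| · sin C = cos(7.4°)·sin(135.1°) ≈ 0.700, again giving ≈ 45.6°.

≈ 46°S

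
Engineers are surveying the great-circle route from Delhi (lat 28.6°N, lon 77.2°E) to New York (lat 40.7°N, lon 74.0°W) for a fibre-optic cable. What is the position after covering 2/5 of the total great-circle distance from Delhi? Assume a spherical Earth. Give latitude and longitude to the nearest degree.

Write both endpoints as unit vectors p₁, p₂ with components (cos φ cos λ, cos φ sin λ, sin φ).
The central angle between the endpoints is δ = arccos(p₁·p₂) ≈ 1.845 rad (105.7°).
Interpolate at f = 2/5 with slerp weights a = sin((1−f)δ)/sin δ ≈ 0.929, b = sin(fδ)/sin δ ≈ 0.699.
p = a·p₁ + b·p₂ ≈ (0.327, 0.286, 0.901); φ = arcsin(p_z) ≈ 64.25°, λ = atan2(p_y, p_x) ≈ 41.20°.

≈ lat 64°N, lon 41°E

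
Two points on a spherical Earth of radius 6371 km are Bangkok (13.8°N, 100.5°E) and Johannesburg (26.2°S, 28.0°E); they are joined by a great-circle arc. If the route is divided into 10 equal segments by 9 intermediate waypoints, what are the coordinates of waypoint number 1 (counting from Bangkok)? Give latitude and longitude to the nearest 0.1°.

Convert each endpoint to a unit vector on the sphere (x = cos φ cos λ, y = cos φ sin λ, z = sin φ).
The central angle between the endpoints is δ = arccos(p₁·p₂) ≈ 1.413 rad (81.0°).
Interpolate at f = 1/10 with slerp weights a = sin((1−f)δ)/sin δ ≈ 0.968, b = sin(fδ)/sin δ ≈ 0.143.
p = a·p₁ + b·p₂ ≈ (-0.058, 0.984, 0.168); φ = arcsin(p_z) ≈ 9.66°, λ = atan2(p_y, p_x) ≈ 93.39°.

≈ 9.7°N, 93.4°E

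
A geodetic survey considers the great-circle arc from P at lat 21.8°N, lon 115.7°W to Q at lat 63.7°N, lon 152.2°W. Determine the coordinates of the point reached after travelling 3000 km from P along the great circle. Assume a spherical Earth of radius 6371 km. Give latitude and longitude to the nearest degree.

From cos δ = sin φ₁ sin φ₂ + cos φ₁ cos φ₂ cos Δλ, the central angle is δ ≈ 0.845 rad (48.4°). The total great-circle distance is δ·R ≈ 0.845 × 6371 ≈ 5384 km, so the target fraction is f = 3000/5384 ≈ 0.557.
Interpolate at f ≈ 0.557 with slerp weights a = sin((1−f)δ)/sin δ ≈ 0.489, b = sin(fδ)/sin δ ≈ 0.606.
p = a·p₁ + b·p₂ ≈ (-0.434, -0.534, 0.725); φ = arcsin(p_z) ≈ 46.48°, λ = atan2(p_y, p_x) ≈ -129.12°.

≈ lat 46°N, lon 129°W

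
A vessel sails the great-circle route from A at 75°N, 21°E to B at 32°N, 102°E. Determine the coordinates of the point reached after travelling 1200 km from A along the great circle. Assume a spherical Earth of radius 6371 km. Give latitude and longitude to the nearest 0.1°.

Write both endpoints as unit vectors p₁, p₂ with components (cos φ cos λ, cos φ sin λ, sin φ).
The central angle between the endpoints is δ = arccos(p₁·p₂) ≈ 0.993 rad (56.9°). The total great-circle distance is δ·R ≈ 0.993 × 6371 ≈ 6326 km, so the target fraction is f = 1200/6326 ≈ 0.190.
Interpolate at f ≈ 0.190 with slerp weights a = sin((1−f)δ)/sin δ ≈ 0.860, b = sin(fδ)/sin δ ≈ 0.224.
p = a·p₁ + b·p₂ ≈ (0.168, 0.265, 0.949); φ = arcsin(p_z) ≈ 71.69°, λ = atan2(p_y, p_x) ≈ 57.58°.

≈ 71.7°N, 57.6°E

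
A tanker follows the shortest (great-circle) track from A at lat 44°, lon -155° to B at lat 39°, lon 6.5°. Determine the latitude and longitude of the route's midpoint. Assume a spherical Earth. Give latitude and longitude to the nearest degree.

Write both endpoints as unit vectors p₁, p₂ with components (cos φ cos λ, cos φ sin λ, sin φ).
The central angle between the endpoints is δ = arccos(p₁·p₂) ≈ 1.664 rad (95.3°).
Interpolate at f = 1/2 with slerp weights a = sin((1−f)δ)/sin δ ≈ 0.742, b = sin(fδ)/sin δ ≈ 0.742.
p = a·p₁ + b·p₂ ≈ (0.089, -0.160, 0.983); φ = arcsin(p_z) ≈ 79.42°, λ = atan2(p_y, p_x) ≈ -60.91°.

≈ lat 79°, lon -61°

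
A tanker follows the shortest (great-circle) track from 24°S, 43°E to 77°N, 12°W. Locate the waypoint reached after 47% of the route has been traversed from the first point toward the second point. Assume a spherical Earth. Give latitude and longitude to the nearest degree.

From cos δ = sin φ₁ sin φ₂ + cos φ₁ cos φ₂ cos Δλ, the central angle is δ ≈ 1.853 rad (106.2°).
Interpolate at f = 0.47 with slerp weights a = sin((1−f)δ)/sin δ ≈ 0.866, b = sin(fδ)/sin δ ≈ 0.796.
p = a·p₁ + b·p₂ ≈ (0.754, 0.502, 0.424); φ = arcsin(p_z) ≈ 25.07°, λ = atan2(p_y, p_x) ≈ 33.68°.

≈ 25°N, 34°E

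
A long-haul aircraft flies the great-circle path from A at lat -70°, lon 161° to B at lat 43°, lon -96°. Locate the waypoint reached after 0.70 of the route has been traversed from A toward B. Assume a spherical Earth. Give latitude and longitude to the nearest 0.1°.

≈ lat 5.9°, lon -113.6°

Convert each endpoint to a unit vector on the sphere (x = cos φ cos λ, y = cos φ sin λ, z = sin φ).
The central angle between the endpoints is δ = arccos(p₁·p₂) ≈ 2.342 rad (134.2°).
Interpolate at f = 0.70 with slerp weights a = sin((1−f)δ)/sin δ ≈ 0.901, b = sin(fδ)/sin δ ≈ 1.392.
p = a·p₁ + b·p₂ ≈ (-0.398, -0.912, 0.102); φ = arcsin(p_z) ≈ 5.85°, λ = atan2(p_y, p_x) ≈ -113.58°.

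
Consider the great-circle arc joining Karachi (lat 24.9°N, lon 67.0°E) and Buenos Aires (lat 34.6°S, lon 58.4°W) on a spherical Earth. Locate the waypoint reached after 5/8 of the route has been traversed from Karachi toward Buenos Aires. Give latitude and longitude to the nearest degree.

≈ lat 19°S, lon 5°W

Convert each endpoint to a unit vector on the sphere (x = cos φ cos λ, y = cos φ sin λ, z = sin φ).
The central angle between the endpoints is δ = arccos(p₁·p₂) ≈ 2.307 rad (132.2°).
Interpolate at f = 5/8 with slerp weights a = sin((1−f)δ)/sin δ ≈ 1.027, b = sin(fδ)/sin δ ≈ 1.338.
p = a·p₁ + b·p₂ ≈ (0.941, -0.081, -0.327); φ = arcsin(p_z) ≈ -19.12°, λ = atan2(p_y, p_x) ≈ -4.89°.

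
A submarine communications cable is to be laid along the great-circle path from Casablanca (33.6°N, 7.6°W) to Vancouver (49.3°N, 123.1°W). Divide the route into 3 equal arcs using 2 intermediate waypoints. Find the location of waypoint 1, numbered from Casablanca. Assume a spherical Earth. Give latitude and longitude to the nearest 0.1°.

≈ (52.4°N, 33.5°W)

Convert each endpoint to a unit vector on the sphere (x = cos φ cos λ, y = cos φ sin λ, z = sin φ).
The central angle between the endpoints is δ = arccos(p₁·p₂) ≈ 1.384 rad (79.3°).
Interpolate at f = 1/3 with slerp weights a = sin((1−f)δ)/sin δ ≈ 0.811, b = sin(fδ)/sin δ ≈ 0.453.
p = a·p₁ + b·p₂ ≈ (0.509, -0.337, 0.792); φ = arcsin(p_z) ≈ 52.41°, λ = atan2(p_y, p_x) ≈ -33.52°.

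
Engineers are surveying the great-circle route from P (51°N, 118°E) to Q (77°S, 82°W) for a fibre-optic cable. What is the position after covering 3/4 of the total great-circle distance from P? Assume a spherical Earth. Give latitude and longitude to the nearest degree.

≈ (63°S, 138°E)

Convert each endpoint to a unit vector on the sphere (x = cos φ cos λ, y = cos φ sin λ, z = sin φ).
The central angle between the endpoints is δ = arccos(p₁·p₂) ≈ 2.669 rad (152.9°).
Interpolate at f = 3/4 with slerp weights a = sin((1−f)δ)/sin δ ≈ 1.359, b = sin(fδ)/sin δ ≈ 1.995.
p = a·p₁ + b·p₂ ≈ (-0.339, 0.310, -0.888); φ = arcsin(p_z) ≈ -62.64°, λ = atan2(p_y, p_x) ≈ 137.51°.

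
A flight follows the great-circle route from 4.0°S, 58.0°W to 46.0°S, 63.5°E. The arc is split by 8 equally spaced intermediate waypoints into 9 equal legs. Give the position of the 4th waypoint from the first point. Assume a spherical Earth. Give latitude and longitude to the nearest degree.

≈ 39°S, 21°W

The haversine formula gives a central angle δ ≈ 1.888 rad (108.2°) between the endpoints.
Interpolate at f = 4/9 with slerp weights a = sin((1−f)δ)/sin δ ≈ 0.912, b = sin(fδ)/sin δ ≈ 0.783.
p = a·p₁ + b·p₂ ≈ (0.725, -0.285, -0.627); φ = arcsin(p_z) ≈ -38.83°, λ = atan2(p_y, p_x) ≈ -21.46°.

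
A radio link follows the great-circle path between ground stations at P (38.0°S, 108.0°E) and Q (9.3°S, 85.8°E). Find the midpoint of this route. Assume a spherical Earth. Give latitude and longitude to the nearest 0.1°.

The haversine formula gives a central angle δ ≈ 0.610 rad (35.0°) between the endpoints.
Interpolate at f = 1/2 with slerp weights a = sin((1−f)δ)/sin δ ≈ 0.524, b = sin(fδ)/sin δ ≈ 0.524.
p = a·p₁ + b·p₂ ≈ (-0.090, 0.909, -0.407); φ = arcsin(p_z) ≈ -24.04°, λ = atan2(p_y, p_x) ≈ 95.64°.

≈ (24.0°S, 95.6°E)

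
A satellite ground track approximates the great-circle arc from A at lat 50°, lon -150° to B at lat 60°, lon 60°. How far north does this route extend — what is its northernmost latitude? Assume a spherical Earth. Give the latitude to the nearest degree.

The great circle lies in the plane with unit normal n̂ = (p₁ × p₂)/|p₁ × p₂|.
Here n̂_z ≈ -0.174; the vertex latitude is φ_max = arccos|n̂_z| ≈ 80.0°.
Check via Clairaut: cos φ_max = |cos φ₁| · sin C = cos(50.0°)·sin(15.7°) ≈ 0.174, again giving ≈ 80.0°.

≈ 80°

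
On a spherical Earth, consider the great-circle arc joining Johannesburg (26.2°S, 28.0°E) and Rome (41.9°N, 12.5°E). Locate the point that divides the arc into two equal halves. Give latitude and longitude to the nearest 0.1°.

The haversine formula gives a central angle δ ≈ 1.215 rad (69.6°) between the endpoints.
Interpolate at f = 1/2 with slerp weights a = sin((1−f)δ)/sin δ ≈ 0.609, b = sin(fδ)/sin δ ≈ 0.609.
p = a·p₁ + b·p₂ ≈ (0.925, 0.355, 0.138); φ = arcsin(p_z) ≈ 7.92°, λ = atan2(p_y, p_x) ≈ 20.98°.

≈ 7.9°N, 21.0°E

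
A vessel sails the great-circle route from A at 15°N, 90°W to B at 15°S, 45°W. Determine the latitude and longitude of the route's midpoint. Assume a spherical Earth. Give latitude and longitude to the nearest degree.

Write both endpoints as unit vectors p₁, p₂ with components (cos φ cos λ, cos φ sin λ, sin φ).
The central angle between the endpoints is δ = arccos(p₁·p₂) ≈ 0.936 rad (53.6°).
Interpolate at f = 1/2 with slerp weights a = sin((1−f)δ)/sin δ ≈ 0.560, b = sin(fδ)/sin δ ≈ 0.560.
p = a·p₁ + b·p₂ ≈ (0.383, -0.924, 0.000); φ = arcsin(p_z) ≈ 0.00°, λ = atan2(p_y, p_x) ≈ -67.50°.

≈ 0°N, 68°W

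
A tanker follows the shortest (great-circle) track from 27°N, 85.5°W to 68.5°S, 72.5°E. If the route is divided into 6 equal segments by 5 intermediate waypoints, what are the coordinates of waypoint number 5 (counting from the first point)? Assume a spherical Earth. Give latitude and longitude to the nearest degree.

Write both endpoints as unit vectors p₁, p₂ with components (cos φ cos λ, cos φ sin λ, sin φ).
The central angle between the endpoints is δ = arccos(p₁·p₂) ≈ 2.382 rad (136.5°).
Interpolate at f = 5/6 with slerp weights a = sin((1−f)δ)/sin δ ≈ 0.562, b = sin(fδ)/sin δ ≈ 1.329.
p = a·p₁ + b·p₂ ≈ (0.186, -0.034, -0.982); φ = arcsin(p_z) ≈ -79.11°, λ = atan2(p_y, p_x) ≈ -10.41°.

≈ 79°S, 10°W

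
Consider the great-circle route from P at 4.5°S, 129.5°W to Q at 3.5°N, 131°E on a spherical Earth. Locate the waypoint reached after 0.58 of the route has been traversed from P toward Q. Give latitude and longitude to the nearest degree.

≈ 0°N, 173°E

Convert each endpoint to a unit vector on the sphere (x = cos φ cos λ, y = cos φ sin λ, z = sin φ).
The central angle between the endpoints is δ = arccos(p₁·p₂) ≈ 1.741 rad (99.7°).
Interpolate at f = 0.58 with slerp weights a = sin((1−f)δ)/sin δ ≈ 0.677, b = sin(fδ)/sin δ ≈ 0.859.
p = a·p₁ + b·p₂ ≈ (-0.992, 0.126, -0.001); φ = arcsin(p_z) ≈ -0.04°, λ = atan2(p_y, p_x) ≈ 172.76°.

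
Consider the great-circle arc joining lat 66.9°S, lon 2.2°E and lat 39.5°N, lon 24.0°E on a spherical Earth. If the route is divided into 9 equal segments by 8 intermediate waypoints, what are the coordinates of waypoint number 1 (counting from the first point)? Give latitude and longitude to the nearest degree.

Convert each endpoint to a unit vector on the sphere (x = cos φ cos λ, y = cos φ sin λ, z = sin φ).
The central angle between the endpoints is δ = arccos(p₁·p₂) ≈ 1.880 rad (107.7°).
Interpolate at f = 1/9 with slerp weights a = sin((1−f)δ)/sin δ ≈ 1.044, b = sin(fδ)/sin δ ≈ 0.218.
p = a·p₁ + b·p₂ ≈ (0.563, 0.084, -0.822); φ = arcsin(p_z) ≈ -55.31°, λ = atan2(p_y, p_x) ≈ 8.49°.

≈ lat 55°S, lon 8°E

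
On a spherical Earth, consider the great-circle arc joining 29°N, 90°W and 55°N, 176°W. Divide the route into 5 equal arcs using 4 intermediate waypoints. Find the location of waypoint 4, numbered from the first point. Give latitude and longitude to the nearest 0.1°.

≈ 56.2°N, 153.2°W

Convert each endpoint to a unit vector on the sphere (x = cos φ cos λ, y = cos φ sin λ, z = sin φ).
The central angle between the endpoints is δ = arccos(p₁·p₂) ≈ 1.124 rad (64.4°).
Interpolate at f = 4/5 with slerp weights a = sin((1−f)δ)/sin δ ≈ 0.247, b = sin(fδ)/sin δ ≈ 0.868.
p = a·p₁ + b·p₂ ≈ (-0.497, -0.251, 0.831); φ = arcsin(p_z) ≈ 56.19°, λ = atan2(p_y, p_x) ≈ -153.20°.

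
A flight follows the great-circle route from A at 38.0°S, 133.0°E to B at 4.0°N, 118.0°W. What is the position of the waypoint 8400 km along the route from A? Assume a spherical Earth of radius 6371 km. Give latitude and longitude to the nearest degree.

Write both endpoints as unit vectors p₁, p₂ with components (cos φ cos λ, cos φ sin λ, sin φ).
The central angle between the endpoints is δ = arccos(p₁·p₂) ≈ 1.874 rad (107.4°). The total great-circle distance is δ·R ≈ 1.874 × 6371 ≈ 11941 km, so the target fraction is f = 8400/11941 ≈ 0.703.
Interpolate at f ≈ 0.703 with slerp weights a = sin((1−f)δ)/sin δ ≈ 0.553, b = sin(fδ)/sin δ ≈ 1.015.
p = a·p₁ + b·p₂ ≈ (-0.772, -0.575, -0.270); φ = arcsin(p_z) ≈ -15.64°, λ = atan2(p_y, p_x) ≈ -143.33°.

≈ 16°S, 143°W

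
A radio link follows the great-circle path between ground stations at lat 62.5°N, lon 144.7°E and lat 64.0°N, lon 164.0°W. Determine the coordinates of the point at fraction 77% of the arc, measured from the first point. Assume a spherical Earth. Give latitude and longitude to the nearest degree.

The haversine formula gives a central angle δ ≈ 0.393 rad (22.5°) between the endpoints.
Interpolate at f = 0.77 with slerp weights a = sin((1−f)δ)/sin δ ≈ 0.236, b = sin(fδ)/sin δ ≈ 0.778.
p = a·p₁ + b·p₂ ≈ (-0.417, -0.031, 0.908); φ = arcsin(p_z) ≈ 65.30°, λ = atan2(p_y, p_x) ≈ -175.73°.

≈ lat 65°N, lon 176°W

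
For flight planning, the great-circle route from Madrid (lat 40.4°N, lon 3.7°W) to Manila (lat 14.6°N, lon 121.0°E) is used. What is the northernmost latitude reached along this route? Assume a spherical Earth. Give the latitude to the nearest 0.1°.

≈ 51.2°N

The great circle lies in the plane with unit normal n̂ = (p₁ × p₂)/|p₁ × p₂|.
Here n̂_z ≈ +0.627; the vertex latitude is φ_max = arccos|n̂_z| ≈ 51.2°.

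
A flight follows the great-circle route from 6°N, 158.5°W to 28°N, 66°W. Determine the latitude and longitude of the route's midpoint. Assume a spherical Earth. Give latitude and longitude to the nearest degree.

Write both endpoints as unit vectors p₁, p₂ with components (cos φ cos λ, cos φ sin λ, sin φ).
The central angle between the endpoints is δ = arccos(p₁·p₂) ≈ 1.560 rad (89.4°).
Interpolate at f = 1/2 with slerp weights a = sin((1−f)δ)/sin δ ≈ 0.703, b = sin(fδ)/sin δ ≈ 0.703.
p = a·p₁ + b·p₂ ≈ (-0.398, -0.824, 0.404); φ = arcsin(p_z) ≈ 23.81°, λ = atan2(p_y, p_x) ≈ -115.80°.

≈ 24°N, 116°W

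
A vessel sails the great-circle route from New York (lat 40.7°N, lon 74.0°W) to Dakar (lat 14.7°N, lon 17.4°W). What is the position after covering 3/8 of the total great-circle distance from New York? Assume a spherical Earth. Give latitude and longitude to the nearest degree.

Write both endpoints as unit vectors p₁, p₂ with components (cos φ cos λ, cos φ sin λ, sin φ).
The central angle between the endpoints is δ = arccos(p₁·p₂) ≈ 0.965 rad (55.3°).
Interpolate at f = 3/8 with slerp weights a = sin((1−f)δ)/sin δ ≈ 0.690, b = sin(fδ)/sin δ ≈ 0.431.
p = a·p₁ + b·p₂ ≈ (0.542, -0.627, 0.559); φ = arcsin(p_z) ≈ 34.01°, λ = atan2(p_y, p_x) ≈ -49.19°.

≈ lat 34°N, lon 49°W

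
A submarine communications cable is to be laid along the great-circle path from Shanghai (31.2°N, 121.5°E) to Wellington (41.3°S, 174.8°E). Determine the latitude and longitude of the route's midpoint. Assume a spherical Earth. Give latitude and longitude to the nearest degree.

The haversine formula gives a central angle δ ≈ 1.529 rad (87.6°) between the endpoints.
Interpolate at f = 1/2 with slerp weights a = sin((1−f)δ)/sin δ ≈ 0.693, b = sin(fδ)/sin δ ≈ 0.693.
p = a·p₁ + b·p₂ ≈ (-0.828, 0.552, -0.098); φ = arcsin(p_z) ≈ -5.64°, λ = atan2(p_y, p_x) ≈ 146.29°.

≈ 6°S, 146°E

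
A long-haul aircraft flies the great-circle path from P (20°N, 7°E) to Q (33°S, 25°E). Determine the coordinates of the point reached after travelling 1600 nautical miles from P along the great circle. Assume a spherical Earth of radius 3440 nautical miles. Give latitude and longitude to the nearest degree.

≈ (5°S, 15°E)

Write both endpoints as unit vectors p₁, p₂ with components (cos φ cos λ, cos φ sin λ, sin φ).
The central angle between the endpoints is δ = arccos(p₁·p₂) ≈ 0.972 rad (55.7°). The total great-circle distance is δ·R ≈ 0.972 × 3440 ≈ 3345 nmi, so the target fraction is f = 1600/3345 ≈ 0.478.
Interpolate at f ≈ 0.478 with slerp weights a = sin((1−f)δ)/sin δ ≈ 0.588, b = sin(fδ)/sin δ ≈ 0.543.
p = a·p₁ + b·p₂ ≈ (0.961, 0.260, -0.095); φ = arcsin(p_z) ≈ -5.42°, λ = atan2(p_y, p_x) ≈ 15.12°.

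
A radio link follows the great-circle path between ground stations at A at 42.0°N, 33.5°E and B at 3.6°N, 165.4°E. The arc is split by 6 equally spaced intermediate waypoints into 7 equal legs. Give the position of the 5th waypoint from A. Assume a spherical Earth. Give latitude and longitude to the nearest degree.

≈ 29°N, 142°E

Convert each endpoint to a unit vector on the sphere (x = cos φ cos λ, y = cos φ sin λ, z = sin φ).
The central angle between the endpoints is δ = arccos(p₁·p₂) ≈ 2.041 rad (117.0°).
Interpolate at f = 5/7 with slerp weights a = sin((1−f)δ)/sin δ ≈ 0.618, b = sin(fδ)/sin δ ≈ 1.115.
p = a·p₁ + b·p₂ ≈ (-0.694, 0.534, 0.483); φ = arcsin(p_z) ≈ 28.91°, λ = atan2(p_y, p_x) ≈ 142.42°.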